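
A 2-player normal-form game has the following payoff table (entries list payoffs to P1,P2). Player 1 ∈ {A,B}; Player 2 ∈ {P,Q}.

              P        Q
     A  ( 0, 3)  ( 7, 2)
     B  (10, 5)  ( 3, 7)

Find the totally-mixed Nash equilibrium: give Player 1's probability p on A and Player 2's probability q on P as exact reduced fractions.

P1 indiff ⇒ q·0+(1-q)·7 = q·10+(1-q)·3 ⇒ q(-10) = (1-q)(-4) ⇒ q = 2/7
P2 indiff ⇒ p·3+(1-p)·5 = p·2+(1-p)·7 ⇒ p(1) = (1-p)(2) ⇒ p = 2/3

P1 mixes 2/3 on A; P2 mixes 2/7 on P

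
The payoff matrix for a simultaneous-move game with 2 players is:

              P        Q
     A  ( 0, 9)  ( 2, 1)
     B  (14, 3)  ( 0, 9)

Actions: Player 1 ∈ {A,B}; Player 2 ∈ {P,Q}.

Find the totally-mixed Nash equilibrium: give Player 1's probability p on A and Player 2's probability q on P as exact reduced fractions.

P1 mixes 3/7 on A; P2 mixes 1/8 on P

P1 indiff ⇒ q·0+(1-q)·2 = q·14+(1-q)·0 ⇒ q(-14) = (1-q)(-2) ⇒ q = 1/8
P2 indiff ⇒ p·9+(1-p)·3 = p·1+(1-p)·9 ⇒ p(8) = (1-p)(6) ⇒ p = 3/7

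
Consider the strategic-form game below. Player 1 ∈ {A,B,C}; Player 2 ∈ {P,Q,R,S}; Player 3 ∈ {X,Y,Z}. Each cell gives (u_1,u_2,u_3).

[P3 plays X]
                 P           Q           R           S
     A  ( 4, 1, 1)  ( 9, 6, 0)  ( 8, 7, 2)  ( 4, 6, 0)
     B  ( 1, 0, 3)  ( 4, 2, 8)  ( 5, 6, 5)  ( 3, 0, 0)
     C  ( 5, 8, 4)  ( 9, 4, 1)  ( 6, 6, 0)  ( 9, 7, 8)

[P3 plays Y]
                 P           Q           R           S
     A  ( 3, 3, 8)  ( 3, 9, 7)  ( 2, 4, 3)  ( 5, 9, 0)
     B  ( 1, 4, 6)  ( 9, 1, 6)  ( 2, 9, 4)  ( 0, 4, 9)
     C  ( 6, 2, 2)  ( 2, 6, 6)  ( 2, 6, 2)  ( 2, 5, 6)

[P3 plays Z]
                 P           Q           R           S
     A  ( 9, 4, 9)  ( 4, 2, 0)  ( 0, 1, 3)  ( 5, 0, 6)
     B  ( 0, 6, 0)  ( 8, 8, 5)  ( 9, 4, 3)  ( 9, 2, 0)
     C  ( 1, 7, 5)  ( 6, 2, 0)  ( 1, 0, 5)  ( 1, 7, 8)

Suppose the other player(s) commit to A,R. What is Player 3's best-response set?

BR_3 = {Y,Z}

u_3(X vs A,R) = 2
u_3(Y vs A,R) = 3
u_3(Z vs A,R) = 3
max payoff 3 at {Y,Z}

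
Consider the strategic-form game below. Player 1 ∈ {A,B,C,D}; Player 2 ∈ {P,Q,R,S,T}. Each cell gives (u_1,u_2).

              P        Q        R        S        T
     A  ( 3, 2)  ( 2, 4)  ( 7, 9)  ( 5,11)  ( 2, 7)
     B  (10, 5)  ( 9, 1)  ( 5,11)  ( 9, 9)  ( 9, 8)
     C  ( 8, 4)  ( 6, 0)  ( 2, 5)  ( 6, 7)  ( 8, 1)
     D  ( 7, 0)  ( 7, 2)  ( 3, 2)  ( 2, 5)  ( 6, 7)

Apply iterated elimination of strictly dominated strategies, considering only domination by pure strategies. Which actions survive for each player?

P1 drop C (B beats it: P:10>8 Q:9>6 R:5>2 S:9>6 T:9>8)
P1 drop D (B beats it: P:10>7 Q:9>7 R:5>3 S:9>2 T:9>6)
P2 drop P (R beats it: A:9>2 B:11>5)
P2 drop Q (R beats it: A:9>4 B:11>1)
P2 drop T (R beats it: A:9>7 B:11>8)
P1→{A,B} P2→{R,S}

Remaining: P1:{A,B} P2:{R,S}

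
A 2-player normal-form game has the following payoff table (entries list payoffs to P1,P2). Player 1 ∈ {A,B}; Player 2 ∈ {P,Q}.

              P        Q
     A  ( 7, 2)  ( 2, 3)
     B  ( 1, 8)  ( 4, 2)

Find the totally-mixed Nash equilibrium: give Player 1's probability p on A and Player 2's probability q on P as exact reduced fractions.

P1 indiff ⇒ q·7+(1-q)·2 = q·1+(1-q)·4 ⇒ q(6) = (1-q)(2) ⇒ q = 1/4
P2 indiff ⇒ p·2+(1-p)·8 = p·3+(1-p)·2 ⇒ p(-1) = (1-p)(-6) ⇒ p = 6/7

(p,q) = (6/7, 1/4)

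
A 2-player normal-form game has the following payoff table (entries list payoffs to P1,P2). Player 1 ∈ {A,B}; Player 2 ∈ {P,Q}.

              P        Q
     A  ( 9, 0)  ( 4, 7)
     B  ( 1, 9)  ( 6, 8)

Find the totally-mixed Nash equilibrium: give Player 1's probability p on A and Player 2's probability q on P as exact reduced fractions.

(p,q) = (1/8, 1/5)

P1 indiff ⇒ q·9+(1-q)·4 = q·1+(1-q)·6 ⇒ q(8) = (1-q)(2) ⇒ q = 1/5
P2 indiff ⇒ p·0+(1-p)·9 = p·7+(1-p)·8 ⇒ p(-7) = (1-p)(-1) ⇒ p = 1/8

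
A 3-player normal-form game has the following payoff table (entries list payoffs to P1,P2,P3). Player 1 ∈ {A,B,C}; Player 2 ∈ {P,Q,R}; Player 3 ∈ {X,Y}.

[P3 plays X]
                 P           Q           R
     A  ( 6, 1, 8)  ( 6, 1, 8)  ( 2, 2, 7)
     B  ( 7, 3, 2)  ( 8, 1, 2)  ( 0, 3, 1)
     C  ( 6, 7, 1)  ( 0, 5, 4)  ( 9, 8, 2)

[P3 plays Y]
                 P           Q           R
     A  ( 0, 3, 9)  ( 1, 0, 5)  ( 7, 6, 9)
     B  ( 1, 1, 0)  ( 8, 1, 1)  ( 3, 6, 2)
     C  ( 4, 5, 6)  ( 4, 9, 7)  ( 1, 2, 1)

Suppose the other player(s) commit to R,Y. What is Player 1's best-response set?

P1 best: {A}

u_1(A vs R,Y) = 7
u_1(B vs R,Y) = 3
u_1(C vs R,Y) = 1
max payoff 7 at {A}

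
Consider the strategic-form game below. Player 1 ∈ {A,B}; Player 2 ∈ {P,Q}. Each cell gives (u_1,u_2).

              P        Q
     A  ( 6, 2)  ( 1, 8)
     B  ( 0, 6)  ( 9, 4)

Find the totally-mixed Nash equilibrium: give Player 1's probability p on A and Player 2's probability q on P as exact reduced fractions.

P1 indiff ⇒ q·6+(1-q)·1 = q·0+(1-q)·9 ⇒ q(6) = (1-q)(8) ⇒ q = 4/7
P2 indiff ⇒ p·2+(1-p)·6 = p·8+(1-p)·4 ⇒ p(-6) = (1-p)(-2) ⇒ p = 1/4

P1 mixes 1/4 on A; P2 mixes 4/7 on P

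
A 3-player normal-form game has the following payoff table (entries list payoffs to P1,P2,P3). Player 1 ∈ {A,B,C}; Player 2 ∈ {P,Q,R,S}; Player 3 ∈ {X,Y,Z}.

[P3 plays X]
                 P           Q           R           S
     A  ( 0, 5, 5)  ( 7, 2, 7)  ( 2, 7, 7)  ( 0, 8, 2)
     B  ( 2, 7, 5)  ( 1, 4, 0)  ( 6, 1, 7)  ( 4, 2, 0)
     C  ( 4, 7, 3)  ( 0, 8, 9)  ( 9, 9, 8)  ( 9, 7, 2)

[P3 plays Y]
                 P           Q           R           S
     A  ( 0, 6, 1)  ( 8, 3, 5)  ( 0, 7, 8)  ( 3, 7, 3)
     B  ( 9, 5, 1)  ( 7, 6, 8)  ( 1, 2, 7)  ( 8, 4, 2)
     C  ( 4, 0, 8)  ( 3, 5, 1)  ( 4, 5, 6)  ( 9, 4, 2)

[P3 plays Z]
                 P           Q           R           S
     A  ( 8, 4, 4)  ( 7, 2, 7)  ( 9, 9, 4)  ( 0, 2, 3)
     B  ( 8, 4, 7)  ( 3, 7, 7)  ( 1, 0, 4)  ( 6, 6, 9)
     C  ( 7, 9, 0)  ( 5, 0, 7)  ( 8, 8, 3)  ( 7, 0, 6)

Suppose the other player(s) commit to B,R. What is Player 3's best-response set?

P3 best: {X,Y}

u_3(X vs B,R) = 7
u_3(Y vs B,R) = 7
u_3(Z vs B,R) = 4
max payoff 7 at {X,Y}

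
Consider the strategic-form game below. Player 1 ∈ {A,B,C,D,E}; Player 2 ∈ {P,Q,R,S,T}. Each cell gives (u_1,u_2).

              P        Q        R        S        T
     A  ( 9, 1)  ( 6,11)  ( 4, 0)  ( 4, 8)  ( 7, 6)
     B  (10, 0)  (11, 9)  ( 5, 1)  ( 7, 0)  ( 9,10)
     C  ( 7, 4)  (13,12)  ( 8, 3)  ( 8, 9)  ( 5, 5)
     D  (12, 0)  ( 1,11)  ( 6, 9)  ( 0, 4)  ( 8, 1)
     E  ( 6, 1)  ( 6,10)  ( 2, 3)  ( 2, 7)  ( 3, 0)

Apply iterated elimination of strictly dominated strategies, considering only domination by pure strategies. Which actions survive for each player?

Survivors P1:{B,C} P2:{Q,T}

P1 drop A (B beats it: P:10>9 Q:11>6 R:5>4 S:7>4 T:9>7)
P1 drop E (B beats it: P:10>6 Q:11>6 R:5>2 S:7>2 T:9>3)
P2 drop P (Q beats it: B:9>0 C:12>4 D:11>0)
P2 drop R (Q beats it: B:9>1 C:12>3 D:11>9)
P1 drop D (B beats it: Q:11>1 S:7>0 T:9>8)
P2 drop S (Q beats it: B:9>0 C:12>9)
P1→{B,C} P2→{Q,T}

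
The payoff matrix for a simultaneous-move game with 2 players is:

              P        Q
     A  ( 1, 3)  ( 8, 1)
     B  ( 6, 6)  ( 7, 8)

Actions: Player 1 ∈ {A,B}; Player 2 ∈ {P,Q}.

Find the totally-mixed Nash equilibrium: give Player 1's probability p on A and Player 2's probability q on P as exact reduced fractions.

p=1/2, q=1/6

P1 indiff ⇒ q·1+(1-q)·8 = q·6+(1-q)·7 ⇒ q(-5) = (1-q)(-1) ⇒ q = 1/6
P2 indiff ⇒ p·3+(1-p)·6 = p·1+(1-p)·8 ⇒ p(2) = (1-p)(2) ⇒ p = 1/2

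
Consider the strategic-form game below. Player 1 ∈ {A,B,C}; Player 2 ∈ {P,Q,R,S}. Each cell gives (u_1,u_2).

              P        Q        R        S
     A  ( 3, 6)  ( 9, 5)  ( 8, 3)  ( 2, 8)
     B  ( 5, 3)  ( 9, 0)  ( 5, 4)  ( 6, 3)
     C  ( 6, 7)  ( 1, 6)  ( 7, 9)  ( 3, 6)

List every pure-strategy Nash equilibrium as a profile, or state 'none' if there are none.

(A,P): not NE [P1→C gives 6>3; P2→S gives 8>6]
(A,Q): not NE [P2→S gives 8>5]
(A,R): not NE [P2→S gives 8>3]
(A,S): not NE [P1→B gives 6>2]
(B,P): not NE [P1→C gives 6>5; P2→R gives 4>3]
(B,Q): not NE [P2→R gives 4>0]
(B,R): not NE [P1→A gives 8>5]
(B,S): not NE [P2→R gives 4>3]
(C,P): not NE [P2→R gives 9>7]
(C,Q): not NE [P1→B gives 9>1; P2→R gives 9>6]
(C,R): not NE [P1→A gives 8>7]
(C,S): not NE [P1→B gives 6>3; P2→R gives 9>6]

No pure NE.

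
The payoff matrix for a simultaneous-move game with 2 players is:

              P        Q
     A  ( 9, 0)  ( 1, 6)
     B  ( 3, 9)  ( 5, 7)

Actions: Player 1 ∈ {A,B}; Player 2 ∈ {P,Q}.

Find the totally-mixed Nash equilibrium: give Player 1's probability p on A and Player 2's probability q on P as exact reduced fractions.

p=1/4, q=2/5

P1 indiff ⇒ q·9+(1-q)·1 = q·3+(1-q)·5 ⇒ q(6) = (1-q)(4) ⇒ q = 2/5
P2 indiff ⇒ p·0+(1-p)·9 = p·6+(1-p)·7 ⇒ p(-6) = (1-p)(-2) ⇒ p = 1/4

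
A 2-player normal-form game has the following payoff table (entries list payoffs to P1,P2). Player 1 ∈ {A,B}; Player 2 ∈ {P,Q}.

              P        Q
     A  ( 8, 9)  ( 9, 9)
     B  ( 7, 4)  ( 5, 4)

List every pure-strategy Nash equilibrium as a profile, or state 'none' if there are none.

Nash profiles: (A,P), (A,Q)

(A,P): NE
(A,Q): NE
(B,P): not NE [P1→A gives 8>7]
(B,Q): not NE [P1→A gives 9>5]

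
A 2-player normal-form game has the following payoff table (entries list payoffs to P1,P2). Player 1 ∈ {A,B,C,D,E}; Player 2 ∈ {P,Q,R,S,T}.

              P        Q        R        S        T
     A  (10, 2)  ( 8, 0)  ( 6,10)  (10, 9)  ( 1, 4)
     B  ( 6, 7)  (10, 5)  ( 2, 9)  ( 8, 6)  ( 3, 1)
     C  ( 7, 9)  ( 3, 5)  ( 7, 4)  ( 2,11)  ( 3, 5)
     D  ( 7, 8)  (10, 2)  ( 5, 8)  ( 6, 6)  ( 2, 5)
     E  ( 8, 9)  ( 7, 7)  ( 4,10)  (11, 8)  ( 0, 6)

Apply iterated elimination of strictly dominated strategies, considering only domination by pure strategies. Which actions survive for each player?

P2 drop Q (P beats it: A:2>0 B:7>5 C:9>5 D:8>2 E:9>7)
P2 drop T (S beats it: A:9>4 B:6>1 C:11>5 D:6>5 E:8>6)
P1 drop B (A beats it: P:10>6 R:6>2 S:10>8)
P1 drop D (A beats it: P:10>7 R:6>5 S:10>6)
P1→{A,C,E} P2→{P,R,S}

Survivors P1:{A,C,E} P2:{P,R,S}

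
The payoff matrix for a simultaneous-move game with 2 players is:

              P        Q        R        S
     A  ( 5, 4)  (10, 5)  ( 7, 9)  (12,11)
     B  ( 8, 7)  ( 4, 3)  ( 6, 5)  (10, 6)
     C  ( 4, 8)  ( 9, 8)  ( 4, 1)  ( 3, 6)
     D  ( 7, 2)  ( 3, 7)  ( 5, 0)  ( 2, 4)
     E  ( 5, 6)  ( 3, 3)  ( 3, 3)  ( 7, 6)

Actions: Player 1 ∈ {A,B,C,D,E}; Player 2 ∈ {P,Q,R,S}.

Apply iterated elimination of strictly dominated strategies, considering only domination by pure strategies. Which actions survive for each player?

Survivors P1:{A,B} P2:{P,S}

P1 drop C (A beats it: P:5>4 Q:10>9 R:7>4 S:12>3)
P1 drop D (B beats it: P:8>7 Q:4>3 R:6>5 S:10>2)
P1 drop E (B beats it: P:8>5 Q:4>3 R:6>3 S:10>7)
P2 drop Q (R beats it: A:9>5 B:5>3)
P2 drop R (S beats it: A:11>9 B:6>5)
P1→{A,B} P2→{P,S}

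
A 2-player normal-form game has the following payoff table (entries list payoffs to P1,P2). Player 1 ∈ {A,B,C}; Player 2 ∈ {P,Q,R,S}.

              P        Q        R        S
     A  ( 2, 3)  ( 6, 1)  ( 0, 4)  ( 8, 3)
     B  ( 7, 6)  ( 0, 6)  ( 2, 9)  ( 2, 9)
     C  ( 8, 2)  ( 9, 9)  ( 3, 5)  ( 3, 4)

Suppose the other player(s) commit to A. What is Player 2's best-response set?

u_2(P vs A) = 3
u_2(Q vs A) = 1
u_2(R vs A) = 4
u_2(S vs A) = 3
max payoff 4 at {R}

argmax u_2 = {R}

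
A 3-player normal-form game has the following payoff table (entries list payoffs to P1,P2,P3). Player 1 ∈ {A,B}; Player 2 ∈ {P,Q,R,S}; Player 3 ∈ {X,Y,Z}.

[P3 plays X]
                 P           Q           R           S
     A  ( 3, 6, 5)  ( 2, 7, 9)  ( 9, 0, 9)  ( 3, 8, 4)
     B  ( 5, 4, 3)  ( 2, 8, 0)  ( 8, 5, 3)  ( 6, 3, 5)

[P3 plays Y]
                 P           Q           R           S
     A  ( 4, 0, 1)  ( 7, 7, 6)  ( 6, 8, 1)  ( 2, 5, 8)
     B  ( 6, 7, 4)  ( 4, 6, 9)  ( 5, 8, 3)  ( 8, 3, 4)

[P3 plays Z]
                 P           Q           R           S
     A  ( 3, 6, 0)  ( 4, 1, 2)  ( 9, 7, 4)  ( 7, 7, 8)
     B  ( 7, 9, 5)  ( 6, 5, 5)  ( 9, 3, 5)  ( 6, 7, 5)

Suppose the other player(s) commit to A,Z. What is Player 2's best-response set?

BR_2 = {R,S}

u_2(P vs A,Z) = 6
u_2(Q vs A,Z) = 1
u_2(R vs A,Z) = 7
u_2(S vs A,Z) = 7
max payoff 7 at {R,S}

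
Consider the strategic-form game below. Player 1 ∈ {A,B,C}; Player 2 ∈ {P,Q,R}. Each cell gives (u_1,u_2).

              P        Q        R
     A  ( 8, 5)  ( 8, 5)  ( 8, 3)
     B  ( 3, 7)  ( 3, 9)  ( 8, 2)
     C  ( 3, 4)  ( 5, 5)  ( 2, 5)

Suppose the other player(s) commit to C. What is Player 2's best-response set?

P2 best: {Q,R}

u_2(P vs C) = 4
u_2(Q vs C) = 5
u_2(R vs C) = 5
max payoff 5 at {Q,R}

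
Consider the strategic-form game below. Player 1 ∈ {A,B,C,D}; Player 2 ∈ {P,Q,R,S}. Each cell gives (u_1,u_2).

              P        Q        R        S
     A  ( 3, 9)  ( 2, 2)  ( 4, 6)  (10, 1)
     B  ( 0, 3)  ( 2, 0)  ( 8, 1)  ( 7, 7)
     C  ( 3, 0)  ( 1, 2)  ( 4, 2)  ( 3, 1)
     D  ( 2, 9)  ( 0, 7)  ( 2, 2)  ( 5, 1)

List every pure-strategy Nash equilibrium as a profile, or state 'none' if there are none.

NE set: (A,P)

(A,P): NE
(A,Q): not NE [P2→P gives 9>2]
(A,R): not NE [P1→B gives 8>4; P2→P gives 9>6]
(A,S): not NE [P2→P gives 9>1]
(B,P): not NE [P1→C gives 3>0; P2→S gives 7>3]
(B,Q): not NE [P2→S gives 7>0]
(B,R): not NE [P2→S gives 7>1]
(B,S): not NE [P1→A gives 10>7]
(C,P): not NE [P2→R gives 2>0]
(C,Q): not NE [P1→B gives 2>1]
(C,R): not NE [P1→B gives 8>4]
(C,S): not NE [P1→A gives 10>3; P2→R gives 2>1]
(D,P): not NE [P1→C gives 3>2]
(D,Q): not NE [P1→B gives 2>0; P2→P gives 9>7]
(D,R): not NE [P1→B gives 8>2; P2→P gives 9>2]
(D,S): not NE [P1→A gives 10>5; P2→P gives 9>1]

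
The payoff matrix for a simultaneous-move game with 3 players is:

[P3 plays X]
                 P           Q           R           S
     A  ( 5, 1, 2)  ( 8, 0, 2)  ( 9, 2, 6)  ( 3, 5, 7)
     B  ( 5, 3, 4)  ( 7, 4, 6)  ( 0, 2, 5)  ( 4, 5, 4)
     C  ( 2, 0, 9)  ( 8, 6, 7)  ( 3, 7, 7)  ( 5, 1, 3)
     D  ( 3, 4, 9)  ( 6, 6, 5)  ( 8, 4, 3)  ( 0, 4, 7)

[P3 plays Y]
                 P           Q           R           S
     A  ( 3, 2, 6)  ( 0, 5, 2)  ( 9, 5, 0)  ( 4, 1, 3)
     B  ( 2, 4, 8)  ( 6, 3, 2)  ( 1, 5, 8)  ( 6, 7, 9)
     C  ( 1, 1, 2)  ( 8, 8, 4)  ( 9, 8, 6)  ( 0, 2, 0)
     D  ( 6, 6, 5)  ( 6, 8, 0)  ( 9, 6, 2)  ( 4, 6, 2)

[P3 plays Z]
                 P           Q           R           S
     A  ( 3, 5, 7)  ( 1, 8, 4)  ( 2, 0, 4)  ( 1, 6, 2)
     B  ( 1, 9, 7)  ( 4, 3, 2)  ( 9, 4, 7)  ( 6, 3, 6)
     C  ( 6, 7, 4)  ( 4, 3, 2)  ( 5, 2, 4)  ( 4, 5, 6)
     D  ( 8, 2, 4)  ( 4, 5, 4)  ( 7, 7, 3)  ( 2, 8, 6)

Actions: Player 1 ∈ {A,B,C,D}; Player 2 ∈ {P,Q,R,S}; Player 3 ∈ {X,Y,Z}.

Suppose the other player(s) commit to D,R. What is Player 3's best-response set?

u_3(X vs D,R) = 3
u_3(Y vs D,R) = 2
u_3(Z vs D,R) = 3
max payoff 3 at {X,Z}

BR_3 = {X,Z}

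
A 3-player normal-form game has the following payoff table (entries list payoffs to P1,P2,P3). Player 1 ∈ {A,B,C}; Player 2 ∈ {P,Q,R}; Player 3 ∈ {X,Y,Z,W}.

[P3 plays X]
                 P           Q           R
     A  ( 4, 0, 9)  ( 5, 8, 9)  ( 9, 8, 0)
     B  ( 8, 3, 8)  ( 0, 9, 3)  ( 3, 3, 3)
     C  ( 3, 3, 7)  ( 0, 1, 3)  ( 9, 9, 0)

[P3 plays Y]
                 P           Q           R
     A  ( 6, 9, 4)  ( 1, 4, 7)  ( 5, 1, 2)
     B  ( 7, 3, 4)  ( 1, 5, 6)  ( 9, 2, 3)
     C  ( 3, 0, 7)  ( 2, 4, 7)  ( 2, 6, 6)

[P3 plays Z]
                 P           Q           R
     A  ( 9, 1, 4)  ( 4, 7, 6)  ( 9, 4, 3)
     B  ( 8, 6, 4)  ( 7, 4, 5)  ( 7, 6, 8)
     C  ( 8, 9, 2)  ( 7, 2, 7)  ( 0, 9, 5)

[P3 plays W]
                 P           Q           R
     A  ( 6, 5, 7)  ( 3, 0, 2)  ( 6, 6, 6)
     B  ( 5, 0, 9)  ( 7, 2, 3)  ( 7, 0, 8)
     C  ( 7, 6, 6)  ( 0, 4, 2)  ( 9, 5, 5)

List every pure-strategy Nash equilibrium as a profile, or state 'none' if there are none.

NE set: (A,Q,X)

(A,P,X): not NE [P1→B gives 8>4; P2→R gives 8>0]
(A,P,Y): not NE [P1→B gives 7>6; P3→X gives 9>4]
(A,P,Z): not NE [P2→Q gives 7>1; P3→X gives 9>4]
(A,P,W): not NE [P1→C gives 7>6; P2→R gives 6>5; P3→X gives 9>7]
(A,Q,X): NE
(A,Q,Y): not NE [P1→C gives 2>1; P2→P gives 9>4; P3→X gives 9>7]
(A,Q,Z): not NE [P1→C gives 7>4; P3→X gives 9>6]
(A,Q,W): not NE [P1→B gives 7>3; P2→R gives 6>0; P3→X gives 9>2]
(A,R,X): not NE [P3→W gives 6>0]
(A,R,Y): not NE [P1→B gives 9>5; P2→P gives 9>1; P3→W gives 6>2]
(A,R,Z): not NE [P2→Q gives 7>4; P3→W gives 6>3]
(A,R,W): not NE [P1→C gives 9>6]
(B,P,X): not NE [P2→Q gives 9>3; P3→W gives 9>8]
(B,P,Y): not NE [P2→Q gives 5>3; P3→W gives 9>4]
(B,P,Z): not NE [P1→A gives 9>8; P3→W gives 9>4]
(B,P,W): not NE [P1→C gives 7>5; P2→Q gives 2>0]
(B,Q,X): not NE [P1→A gives 5>0; P3→Y gives 6>3]
(B,Q,Y): not NE [P1→C gives 2>1]
(B,Q,Z): not NE [P2→R gives 6>4; P3→Y gives 6>5]
(B,Q,W): not NE [P3→Y gives 6>3]
(B,R,X): not NE [P1→C gives 9>3; P2→Q gives 9>3; P3→W gives 8>3]
(B,R,Y): not NE [P2→Q gives 5>2; P3→W gives 8>3]
(B,R,Z): not NE [P1→A gives 9>7]
(B,R,W): not NE [P1→C gives 9>7; P2→Q gives 2>0]
(C,P,X): not NE [P1→B gives 8>3; P2→R gives 9>3]
(C,P,Y): not NE [P1→B gives 7>3; P2→R gives 6>0]
(C,P,Z): not NE [P1→A gives 9>8; P3→Y gives 7>2]
(C,P,W): not NE [P3→Y gives 7>6]
(C,Q,X): not NE [P1→A gives 5>0; P2→R gives 9>1; P3→Z gives 7>3]
(C,Q,Y): not NE [P2→R gives 6>4]
(C,Q,Z): not NE [P2→R gives 9>2]
(C,Q,W): not NE [P1→B gives 7>0; P2→P gives 6>4; P3→Z gives 7>2]
(C,R,X): not NE [P3→Y gives 6>0]
(C,R,Y): not NE [P1→B gives 9>2]
(C,R,Z): not NE [P1→A gives 9>0; P3→Y gives 6>5]
(C,R,W): not NE [P2→P gives 6>5; P3→Y gives 6>5]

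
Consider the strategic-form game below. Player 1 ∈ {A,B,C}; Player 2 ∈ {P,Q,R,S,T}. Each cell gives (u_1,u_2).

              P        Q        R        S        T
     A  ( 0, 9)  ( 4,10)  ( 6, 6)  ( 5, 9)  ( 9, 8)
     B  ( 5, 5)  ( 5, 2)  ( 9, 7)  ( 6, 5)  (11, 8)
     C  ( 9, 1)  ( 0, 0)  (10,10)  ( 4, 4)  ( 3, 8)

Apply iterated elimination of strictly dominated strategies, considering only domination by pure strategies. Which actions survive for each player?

IESDS → P1:{B,C} P2:{R,T}

P1 drop A (B beats it: P:5>0 Q:5>4 R:9>6 S:6>5 T:11>9)
P2 drop P (R beats it: B:7>5 C:10>1)
P2 drop Q (R beats it: B:7>2 C:10>0)
P2 drop S (R beats it: B:7>5 C:10>4)
P1→{B,C} P2→{R,T}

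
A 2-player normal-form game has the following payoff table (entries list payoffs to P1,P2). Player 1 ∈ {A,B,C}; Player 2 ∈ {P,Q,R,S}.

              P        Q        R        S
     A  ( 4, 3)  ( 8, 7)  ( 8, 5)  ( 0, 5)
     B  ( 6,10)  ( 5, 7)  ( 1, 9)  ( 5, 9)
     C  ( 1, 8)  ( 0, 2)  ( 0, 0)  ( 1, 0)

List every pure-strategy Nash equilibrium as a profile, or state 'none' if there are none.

NE set: (A,Q), (B,P)

(A,P): not NE [P1→B gives 6>4; P2→Q gives 7>3]
(A,Q): NE
(A,R): not NE [P2→Q gives 7>5]
(A,S): not NE [P1→B gives 5>0; P2→Q gives 7>5]
(B,P): NE
(B,Q): not NE [P1→A gives 8>5; P2→P gives 10>7]
(B,R): not NE [P1→A gives 8>1; P2→P gives 10>9]
(B,S): not NE [P2→P gives 10>9]
(C,P): not NE [P1→B gives 6>1]
(C,Q): not NE [P1→A gives 8>0; P2→P gives 8>2]
(C,R): not NE [P1→A gives 8>0; P2→P gives 8>0]
(C,S): not NE [P1→B gives 5>1; P2→P gives 8>0]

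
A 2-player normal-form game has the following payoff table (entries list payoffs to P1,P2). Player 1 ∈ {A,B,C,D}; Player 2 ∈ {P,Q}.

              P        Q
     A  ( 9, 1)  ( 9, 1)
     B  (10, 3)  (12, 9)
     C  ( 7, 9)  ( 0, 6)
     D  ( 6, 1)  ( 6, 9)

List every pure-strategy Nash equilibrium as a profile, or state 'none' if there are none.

(A,P): not NE [P1→B gives 10>9]
(A,Q): not NE [P1→B gives 12>9]
(B,P): not NE [P2→Q gives 9>3]
(B,Q): NE
(C,P): not NE [P1→B gives 10>7]
(C,Q): not NE [P1→B gives 12>0; P2→P gives 9>6]
(D,P): not NE [P1→B gives 10>6; P2→Q gives 9>1]
(D,Q): not NE [P1→B gives 12>6]

PSNE = {(B,Q)}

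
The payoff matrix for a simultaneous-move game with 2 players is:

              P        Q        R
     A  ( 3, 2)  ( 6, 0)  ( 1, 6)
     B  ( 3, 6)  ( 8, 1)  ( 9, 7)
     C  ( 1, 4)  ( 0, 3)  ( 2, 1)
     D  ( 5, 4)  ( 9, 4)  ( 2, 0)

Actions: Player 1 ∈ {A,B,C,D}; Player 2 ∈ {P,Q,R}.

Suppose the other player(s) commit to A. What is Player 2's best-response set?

P2 best: {R}

u_2(P vs A) = 2
u_2(Q vs A) = 0
u_2(R vs A) = 6
max payoff 6 at {R}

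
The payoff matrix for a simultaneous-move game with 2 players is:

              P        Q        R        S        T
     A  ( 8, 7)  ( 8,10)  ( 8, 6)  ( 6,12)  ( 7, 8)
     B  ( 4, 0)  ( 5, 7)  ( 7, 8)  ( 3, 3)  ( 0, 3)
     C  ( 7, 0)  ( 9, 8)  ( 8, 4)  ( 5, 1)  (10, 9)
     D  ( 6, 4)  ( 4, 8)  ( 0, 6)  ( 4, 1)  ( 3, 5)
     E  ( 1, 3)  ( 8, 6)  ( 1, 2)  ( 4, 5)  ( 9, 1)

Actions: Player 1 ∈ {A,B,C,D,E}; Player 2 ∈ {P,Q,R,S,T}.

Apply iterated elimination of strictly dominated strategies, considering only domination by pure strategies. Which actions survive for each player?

P1 drop B (A beats it: P:8>4 Q:8>5 R:8>7 S:6>3 T:7>0)
P1 drop D (A beats it: P:8>6 Q:8>4 R:8>0 S:6>4 T:7>3)
P1 drop E (C beats it: P:7>1 Q:9>8 R:8>1 S:5>4 T:10>9)
P2 drop P (Q beats it: A:10>7 C:8>0)
P2 drop R (Q beats it: A:10>6 C:8>4)
P1→{A,C} P2→{Q,S,T}

IESDS → P1:{A,C} P2:{Q,S,T}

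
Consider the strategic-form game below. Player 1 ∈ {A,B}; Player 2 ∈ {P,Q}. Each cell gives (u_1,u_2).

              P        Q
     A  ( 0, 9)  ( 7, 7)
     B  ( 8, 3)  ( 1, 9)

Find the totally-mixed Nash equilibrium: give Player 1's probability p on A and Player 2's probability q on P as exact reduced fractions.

P1 indiff ⇒ q·0+(1-q)·7 = q·8+(1-q)·1 ⇒ q(-8) = (1-q)(-6) ⇒ q = 3/7
P2 indiff ⇒ p·9+(1-p)·3 = p·7+(1-p)·9 ⇒ p(2) = (1-p)(6) ⇒ p = 3/4

(p,q) = (3/4, 3/7)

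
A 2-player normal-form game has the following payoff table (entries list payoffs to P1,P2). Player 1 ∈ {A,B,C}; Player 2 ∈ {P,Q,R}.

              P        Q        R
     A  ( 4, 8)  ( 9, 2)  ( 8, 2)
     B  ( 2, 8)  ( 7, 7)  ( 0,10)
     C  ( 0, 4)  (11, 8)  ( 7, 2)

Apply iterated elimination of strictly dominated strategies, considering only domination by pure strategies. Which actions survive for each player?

Remaining: P1:{A,C} P2:{P,Q}

P1 drop B (A beats it: P:4>2 Q:9>7 R:8>0)
P2 drop R (P beats it: A:8>2 C:4>2)
P1→{A,C} P2→{P,Q}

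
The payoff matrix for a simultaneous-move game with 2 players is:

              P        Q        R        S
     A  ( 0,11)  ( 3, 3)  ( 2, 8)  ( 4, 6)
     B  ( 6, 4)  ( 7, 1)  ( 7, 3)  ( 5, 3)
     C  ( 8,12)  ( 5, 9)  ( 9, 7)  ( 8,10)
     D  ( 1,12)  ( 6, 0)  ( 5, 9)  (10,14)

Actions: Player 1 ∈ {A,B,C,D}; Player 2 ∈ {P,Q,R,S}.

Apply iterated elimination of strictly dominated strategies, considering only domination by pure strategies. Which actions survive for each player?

Survivors P1:{C,D} P2:{P,S}

P1 drop A (B beats it: P:6>0 Q:7>3 R:7>2 S:5>4)
P2 drop Q (P beats it: B:4>1 C:12>9 D:12>0)
P1 drop B (C beats it: P:8>6 R:9>7 S:8>5)
P2 drop R (P beats it: C:12>7 D:12>9)
P1→{C,D} P2→{P,S}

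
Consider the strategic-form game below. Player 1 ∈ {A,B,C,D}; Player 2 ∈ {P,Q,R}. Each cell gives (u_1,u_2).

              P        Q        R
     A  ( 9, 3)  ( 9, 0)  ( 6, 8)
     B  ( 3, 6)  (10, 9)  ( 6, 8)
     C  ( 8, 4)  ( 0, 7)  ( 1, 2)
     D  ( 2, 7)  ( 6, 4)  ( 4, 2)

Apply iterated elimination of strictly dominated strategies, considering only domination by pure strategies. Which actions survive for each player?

P1 drop C (A beats it: P:9>8 Q:9>0 R:6>1)
P1 drop D (A beats it: P:9>2 Q:9>6 R:6>4)
P2 drop P (R beats it: A:8>3 B:8>6)
P1→{A,B} P2→{Q,R}

Remaining: P1:{A,B} P2:{Q,R}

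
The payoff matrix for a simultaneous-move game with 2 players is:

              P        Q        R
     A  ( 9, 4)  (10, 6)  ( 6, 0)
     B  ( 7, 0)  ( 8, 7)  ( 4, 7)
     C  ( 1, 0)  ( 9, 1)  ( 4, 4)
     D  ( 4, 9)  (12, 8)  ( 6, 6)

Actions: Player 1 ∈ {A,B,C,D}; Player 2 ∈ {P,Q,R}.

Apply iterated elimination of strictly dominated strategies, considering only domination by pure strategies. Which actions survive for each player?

IESDS → P1:{A,D} P2:{P,Q}

P1 drop B (A beats it: P:9>7 Q:10>8 R:6>4)
P1 drop C (A beats it: P:9>1 Q:10>9 R:6>4)
P2 drop R (P beats it: A:4>0 D:9>6)
P1→{A,D} P2→{P,Q}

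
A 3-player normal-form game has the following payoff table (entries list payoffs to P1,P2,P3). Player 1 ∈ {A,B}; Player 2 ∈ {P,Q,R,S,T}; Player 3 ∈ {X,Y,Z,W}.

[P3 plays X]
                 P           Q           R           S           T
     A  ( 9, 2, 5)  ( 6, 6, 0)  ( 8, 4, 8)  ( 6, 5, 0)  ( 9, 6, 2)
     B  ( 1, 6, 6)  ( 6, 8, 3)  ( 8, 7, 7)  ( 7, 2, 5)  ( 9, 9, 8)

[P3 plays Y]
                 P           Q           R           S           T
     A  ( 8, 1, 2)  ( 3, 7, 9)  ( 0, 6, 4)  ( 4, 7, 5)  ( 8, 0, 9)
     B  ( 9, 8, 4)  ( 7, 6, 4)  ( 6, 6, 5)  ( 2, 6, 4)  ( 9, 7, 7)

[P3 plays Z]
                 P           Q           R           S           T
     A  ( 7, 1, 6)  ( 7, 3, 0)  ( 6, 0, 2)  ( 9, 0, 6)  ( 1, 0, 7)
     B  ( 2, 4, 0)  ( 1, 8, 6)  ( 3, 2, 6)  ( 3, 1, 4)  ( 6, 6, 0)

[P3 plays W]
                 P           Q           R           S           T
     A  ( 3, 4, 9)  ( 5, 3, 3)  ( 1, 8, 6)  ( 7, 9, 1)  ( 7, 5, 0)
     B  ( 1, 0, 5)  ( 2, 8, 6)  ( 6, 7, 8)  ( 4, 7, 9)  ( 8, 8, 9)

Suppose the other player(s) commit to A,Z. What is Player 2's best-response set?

u_2(P vs A,Z) = 1
u_2(Q vs A,Z) = 3
u_2(R vs A,Z) = 0
u_2(S vs A,Z) = 0
u_2(T vs A,Z) = 0
max payoff 3 at {Q}

P2 best: {Q}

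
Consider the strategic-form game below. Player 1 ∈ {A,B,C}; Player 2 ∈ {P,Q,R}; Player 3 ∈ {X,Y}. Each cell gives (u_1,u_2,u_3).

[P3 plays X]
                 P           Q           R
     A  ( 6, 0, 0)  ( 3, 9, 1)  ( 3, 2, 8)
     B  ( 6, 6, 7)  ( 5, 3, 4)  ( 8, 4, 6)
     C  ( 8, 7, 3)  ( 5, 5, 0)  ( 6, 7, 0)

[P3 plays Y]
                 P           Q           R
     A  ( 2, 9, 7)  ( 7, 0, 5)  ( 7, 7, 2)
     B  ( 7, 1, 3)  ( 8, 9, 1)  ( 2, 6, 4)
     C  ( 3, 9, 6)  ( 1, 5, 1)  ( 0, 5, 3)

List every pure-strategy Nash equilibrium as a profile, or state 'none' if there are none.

(A,P,X): not NE [P1→C gives 8>6; P2→Q gives 9>0; P3→Y gives 7>0]
(A,P,Y): not NE [P1→B gives 7>2]
(A,Q,X): not NE [P1→C gives 5>3; P3→Y gives 5>1]
(A,Q,Y): not NE [P1→B gives 8>7; P2→P gives 9>0]
(A,R,X): not NE [P1→B gives 8>3; P2→Q gives 9>2]
(A,R,Y): not NE [P2→P gives 9>7; P3→X gives 8>2]
(B,P,X): not NE [P1→C gives 8>6]
(B,P,Y): not NE [P2→Q gives 9>1; P3→X gives 7>3]
(B,Q,X): not NE [P2→P gives 6>3]
(B,Q,Y): not NE [P3→X gives 4>1]
(B,R,X): not NE [P2→P gives 6>4]
(B,R,Y): not NE [P1→A gives 7>2; P2→Q gives 9>6; P3→X gives 6>4]
(C,P,X): not NE [P3→Y gives 6>3]
(C,P,Y): not NE [P1→B gives 7>3]
(C,Q,X): not NE [P2→R gives 7>5; P3→Y gives 1>0]
(C,Q,Y): not NE [P1→B gives 8>1; P2→P gives 9>5]
(C,R,X): not NE [P1→B gives 8>6; P3→Y gives 3>0]
(C,R,Y): not NE [P1→A gives 7>0; P2→P gives 9>5]

No pure NE.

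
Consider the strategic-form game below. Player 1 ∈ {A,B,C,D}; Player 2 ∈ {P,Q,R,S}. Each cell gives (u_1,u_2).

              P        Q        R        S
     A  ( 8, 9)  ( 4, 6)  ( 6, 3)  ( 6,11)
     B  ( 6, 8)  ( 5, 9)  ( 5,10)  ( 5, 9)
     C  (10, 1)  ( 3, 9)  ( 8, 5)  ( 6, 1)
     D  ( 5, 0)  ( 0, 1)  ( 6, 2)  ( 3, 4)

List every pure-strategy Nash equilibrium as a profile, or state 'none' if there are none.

(A,P): not NE [P1→C gives 10>8; P2→S gives 11>9]
(A,Q): not NE [P1→B gives 5>4; P2→S gives 11>6]
(A,R): not NE [P1→C gives 8>6; P2→S gives 11>3]
(A,S): NE
(B,P): not NE [P1→C gives 10>6; P2→R gives 10>8]
(B,Q): not NE [P2→R gives 10>9]
(B,R): not NE [P1→C gives 8>5]
(B,S): not NE [P1→C gives 6>5; P2→R gives 10>9]
(C,P): not NE [P2→Q gives 9>1]
(C,Q): not NE [P1→B gives 5>3]
(C,R): not NE [P2→Q gives 9>5]
(C,S): not NE [P2→Q gives 9>1]
(D,P): not NE [P1→C gives 10>5; P2→S gives 4>0]
(D,Q): not NE [P1→B gives 5>0; P2→S gives 4>1]
(D,R): not NE [P1→C gives 8>6; P2→S gives 4>2]
(D,S): not NE [P1→C gives 6>3]

NE set: (A,S)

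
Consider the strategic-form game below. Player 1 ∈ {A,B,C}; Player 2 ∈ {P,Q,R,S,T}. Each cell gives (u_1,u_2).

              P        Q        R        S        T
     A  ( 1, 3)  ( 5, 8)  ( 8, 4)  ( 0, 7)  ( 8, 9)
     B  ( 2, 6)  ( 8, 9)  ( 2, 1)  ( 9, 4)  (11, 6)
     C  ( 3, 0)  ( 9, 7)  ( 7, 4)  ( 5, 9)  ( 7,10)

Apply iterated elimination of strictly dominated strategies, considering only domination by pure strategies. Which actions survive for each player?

P2 drop P (Q beats it: A:8>3 B:9>6 C:7>0)
P2 drop R (Q beats it: A:8>4 B:9>1 C:7>4)
P1 drop A (B beats it: Q:8>5 S:9>0 T:11>8)
P2 drop S (T beats it: B:6>4 C:10>9)
P1→{B,C} P2→{Q,T}

Remaining: P1:{B,C} P2:{Q,T}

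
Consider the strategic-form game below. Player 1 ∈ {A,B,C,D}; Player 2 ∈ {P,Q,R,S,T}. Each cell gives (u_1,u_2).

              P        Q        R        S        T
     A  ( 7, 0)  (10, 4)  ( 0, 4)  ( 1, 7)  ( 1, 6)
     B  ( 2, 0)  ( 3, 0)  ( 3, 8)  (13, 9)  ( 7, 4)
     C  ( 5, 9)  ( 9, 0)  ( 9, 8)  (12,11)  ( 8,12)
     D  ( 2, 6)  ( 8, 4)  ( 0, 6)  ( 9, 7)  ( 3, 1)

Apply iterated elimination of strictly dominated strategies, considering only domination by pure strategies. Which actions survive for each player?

P1 drop D (C beats it: P:5>2 Q:9>8 R:9>0 S:12>9 T:8>3)
P2 drop P (S beats it: A:7>0 B:9>0 C:11>9)
P2 drop Q (S beats it: A:7>4 B:9>0 C:11>0)
P1 drop A (B beats it: R:3>0 S:13>1 T:7>1)
P2 drop R (S beats it: B:9>8 C:11>8)
P1→{B,C} P2→{S,T}

Survivors P1:{B,C} P2:{S,T}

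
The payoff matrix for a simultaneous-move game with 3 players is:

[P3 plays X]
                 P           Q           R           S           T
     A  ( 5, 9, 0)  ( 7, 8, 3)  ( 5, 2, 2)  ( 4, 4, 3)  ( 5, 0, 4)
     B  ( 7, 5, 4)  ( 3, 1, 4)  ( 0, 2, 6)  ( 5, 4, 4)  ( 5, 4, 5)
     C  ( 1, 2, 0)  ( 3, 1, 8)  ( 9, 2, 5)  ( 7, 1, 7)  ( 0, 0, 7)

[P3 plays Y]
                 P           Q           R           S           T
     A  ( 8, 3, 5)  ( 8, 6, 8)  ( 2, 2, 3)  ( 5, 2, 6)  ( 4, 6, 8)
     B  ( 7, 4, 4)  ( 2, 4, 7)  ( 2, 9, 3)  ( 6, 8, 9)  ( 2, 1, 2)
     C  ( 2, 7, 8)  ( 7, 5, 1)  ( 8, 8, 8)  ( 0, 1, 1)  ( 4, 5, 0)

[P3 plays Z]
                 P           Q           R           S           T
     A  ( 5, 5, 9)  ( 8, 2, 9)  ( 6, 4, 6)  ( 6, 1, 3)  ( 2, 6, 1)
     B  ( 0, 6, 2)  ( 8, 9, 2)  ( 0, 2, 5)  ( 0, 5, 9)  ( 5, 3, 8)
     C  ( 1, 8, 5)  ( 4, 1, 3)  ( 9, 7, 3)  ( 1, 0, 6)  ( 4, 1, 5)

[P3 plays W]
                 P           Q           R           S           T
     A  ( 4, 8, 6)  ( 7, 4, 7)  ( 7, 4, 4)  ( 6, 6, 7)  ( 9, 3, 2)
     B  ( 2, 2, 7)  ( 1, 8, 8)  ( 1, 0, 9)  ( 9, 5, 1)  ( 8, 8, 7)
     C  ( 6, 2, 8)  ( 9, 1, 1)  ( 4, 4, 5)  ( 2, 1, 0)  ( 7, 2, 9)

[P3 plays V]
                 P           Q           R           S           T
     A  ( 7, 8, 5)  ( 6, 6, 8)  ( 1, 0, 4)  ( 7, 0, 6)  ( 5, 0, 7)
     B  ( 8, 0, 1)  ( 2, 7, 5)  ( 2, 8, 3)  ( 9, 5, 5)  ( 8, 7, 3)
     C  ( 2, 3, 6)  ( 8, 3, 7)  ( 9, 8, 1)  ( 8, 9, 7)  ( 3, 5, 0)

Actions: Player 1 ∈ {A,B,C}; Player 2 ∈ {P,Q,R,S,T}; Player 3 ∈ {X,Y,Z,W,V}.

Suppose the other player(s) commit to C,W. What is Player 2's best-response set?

BR_2 = {R}

u_2(P vs C,W) = 2
u_2(Q vs C,W) = 1
u_2(R vs C,W) = 4
u_2(S vs C,W) = 1
u_2(T vs C,W) = 2
max payoff 4 at {R}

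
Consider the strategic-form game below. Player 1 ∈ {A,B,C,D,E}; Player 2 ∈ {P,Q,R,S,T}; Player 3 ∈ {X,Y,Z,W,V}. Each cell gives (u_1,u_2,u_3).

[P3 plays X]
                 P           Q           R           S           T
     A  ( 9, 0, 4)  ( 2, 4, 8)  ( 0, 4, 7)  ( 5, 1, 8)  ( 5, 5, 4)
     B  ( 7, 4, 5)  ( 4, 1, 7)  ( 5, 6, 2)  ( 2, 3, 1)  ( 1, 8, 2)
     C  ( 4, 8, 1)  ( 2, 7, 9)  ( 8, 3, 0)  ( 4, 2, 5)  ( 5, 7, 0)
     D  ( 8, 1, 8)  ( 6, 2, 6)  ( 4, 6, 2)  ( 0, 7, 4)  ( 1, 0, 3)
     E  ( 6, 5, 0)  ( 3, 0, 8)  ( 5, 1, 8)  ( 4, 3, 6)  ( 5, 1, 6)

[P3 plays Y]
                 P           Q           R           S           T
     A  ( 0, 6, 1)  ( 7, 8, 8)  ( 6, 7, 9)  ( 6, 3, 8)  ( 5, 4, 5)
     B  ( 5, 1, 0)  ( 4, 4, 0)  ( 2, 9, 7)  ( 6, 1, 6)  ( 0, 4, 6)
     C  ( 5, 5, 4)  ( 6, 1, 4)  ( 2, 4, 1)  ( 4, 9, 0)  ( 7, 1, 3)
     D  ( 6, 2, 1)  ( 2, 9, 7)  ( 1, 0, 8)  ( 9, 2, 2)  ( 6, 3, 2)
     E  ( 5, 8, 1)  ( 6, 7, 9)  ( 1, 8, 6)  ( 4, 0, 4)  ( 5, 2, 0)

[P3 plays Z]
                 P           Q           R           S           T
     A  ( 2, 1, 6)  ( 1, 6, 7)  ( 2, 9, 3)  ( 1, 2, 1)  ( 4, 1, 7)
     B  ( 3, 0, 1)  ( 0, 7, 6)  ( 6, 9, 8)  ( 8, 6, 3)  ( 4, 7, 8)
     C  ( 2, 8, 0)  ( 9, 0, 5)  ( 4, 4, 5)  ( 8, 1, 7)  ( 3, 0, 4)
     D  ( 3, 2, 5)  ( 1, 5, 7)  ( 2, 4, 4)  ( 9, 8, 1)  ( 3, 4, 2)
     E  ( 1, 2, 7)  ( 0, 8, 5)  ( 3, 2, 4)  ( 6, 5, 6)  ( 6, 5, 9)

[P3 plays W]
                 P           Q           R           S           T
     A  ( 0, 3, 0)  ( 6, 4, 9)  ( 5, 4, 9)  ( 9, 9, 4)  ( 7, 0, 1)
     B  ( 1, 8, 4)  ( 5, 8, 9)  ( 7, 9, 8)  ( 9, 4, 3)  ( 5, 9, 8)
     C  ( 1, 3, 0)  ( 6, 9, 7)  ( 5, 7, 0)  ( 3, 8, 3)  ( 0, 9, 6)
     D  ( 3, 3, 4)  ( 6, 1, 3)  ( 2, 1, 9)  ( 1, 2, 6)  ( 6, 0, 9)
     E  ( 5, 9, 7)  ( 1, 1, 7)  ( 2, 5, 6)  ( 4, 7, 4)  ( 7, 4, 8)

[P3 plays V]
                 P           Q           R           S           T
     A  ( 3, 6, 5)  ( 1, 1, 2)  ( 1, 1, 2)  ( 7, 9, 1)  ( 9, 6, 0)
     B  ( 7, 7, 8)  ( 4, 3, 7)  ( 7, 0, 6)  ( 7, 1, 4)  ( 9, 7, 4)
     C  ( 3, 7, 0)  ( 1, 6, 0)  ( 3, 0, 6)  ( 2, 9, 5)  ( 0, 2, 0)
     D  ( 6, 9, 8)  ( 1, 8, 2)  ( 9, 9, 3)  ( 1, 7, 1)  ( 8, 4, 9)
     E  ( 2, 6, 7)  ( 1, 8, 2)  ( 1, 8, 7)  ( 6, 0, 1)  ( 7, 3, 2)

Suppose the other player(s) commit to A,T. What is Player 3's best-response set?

argmax u_3 = {Z}

u_3(X vs A,T) = 4
u_3(Y vs A,T) = 5
u_3(Z vs A,T) = 7
u_3(W vs A,T) = 1
u_3(V vs A,T) = 0
max payoff 7 at {Z}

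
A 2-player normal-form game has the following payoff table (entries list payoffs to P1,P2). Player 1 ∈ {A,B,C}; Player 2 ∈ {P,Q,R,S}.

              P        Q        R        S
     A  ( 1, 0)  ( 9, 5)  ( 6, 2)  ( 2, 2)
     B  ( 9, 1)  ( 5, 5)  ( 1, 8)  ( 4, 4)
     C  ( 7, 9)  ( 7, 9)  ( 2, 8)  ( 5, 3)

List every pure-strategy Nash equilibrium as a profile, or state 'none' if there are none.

NE set: (A,Q)

(A,P): not NE [P1→B gives 9>1; P2→Q gives 5>0]
(A,Q): NE
(A,R): not NE [P2→Q gives 5>2]
(A,S): not NE [P1→C gives 5>2; P2→Q gives 5>2]
(B,P): not NE [P2→R gives 8>1]
(B,Q): not NE [P1→A gives 9>5; P2→R gives 8>5]
(B,R): not NE [P1→A gives 6>1]
(B,S): not NE [P1→C gives 5>4; P2→R gives 8>4]
(C,P): not NE [P1→B gives 9>7]
(C,Q): not NE [P1→A gives 9>7]
(C,R): not NE [P1→A gives 6>2; P2→Q gives 9>8]
(C,S): not NE [P2→Q gives 9>3]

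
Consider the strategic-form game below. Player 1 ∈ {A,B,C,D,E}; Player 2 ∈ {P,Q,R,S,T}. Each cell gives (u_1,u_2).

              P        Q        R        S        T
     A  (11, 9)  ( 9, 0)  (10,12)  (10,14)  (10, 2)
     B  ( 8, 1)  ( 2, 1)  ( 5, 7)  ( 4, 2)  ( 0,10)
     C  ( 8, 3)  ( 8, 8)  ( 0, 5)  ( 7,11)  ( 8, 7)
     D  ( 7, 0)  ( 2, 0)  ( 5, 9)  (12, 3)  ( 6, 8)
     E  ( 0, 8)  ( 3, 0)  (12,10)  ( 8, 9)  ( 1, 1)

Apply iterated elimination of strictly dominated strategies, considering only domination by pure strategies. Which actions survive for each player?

Survivors P1:{A,D,E} P2:{R,S}

P1 drop B (A beats it: P:11>8 Q:9>2 R:10>5 S:10>4 T:10>0)
P1 drop C (A beats it: P:11>8 Q:9>8 R:10>0 S:10>7 T:10>8)
P2 drop P (R beats it: A:12>9 D:9>0 E:10>8)
P2 drop Q (R beats it: A:12>0 D:9>0 E:10>0)
P2 drop T (R beats it: A:12>2 D:9>8 E:10>1)
P1→{A,D,E} P2→{R,S}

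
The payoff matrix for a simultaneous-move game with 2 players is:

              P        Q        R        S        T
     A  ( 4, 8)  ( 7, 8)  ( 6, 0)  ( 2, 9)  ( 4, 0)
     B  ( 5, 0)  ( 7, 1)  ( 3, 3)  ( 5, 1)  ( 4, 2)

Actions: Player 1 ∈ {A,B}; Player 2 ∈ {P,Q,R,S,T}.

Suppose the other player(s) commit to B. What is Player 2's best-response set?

P2 best: {R}

u_2(P vs B) = 0
u_2(Q vs B) = 1
u_2(R vs B) = 3
u_2(S vs B) = 1
u_2(T vs B) = 2
max payoff 3 at {R}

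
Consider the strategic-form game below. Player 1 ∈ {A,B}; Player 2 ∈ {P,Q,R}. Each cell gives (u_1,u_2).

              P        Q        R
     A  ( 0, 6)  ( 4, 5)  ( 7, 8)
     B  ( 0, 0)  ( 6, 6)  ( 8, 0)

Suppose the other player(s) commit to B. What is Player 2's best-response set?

argmax u_2 = {Q}

u_2(P vs B) = 0
u_2(Q vs B) = 6
u_2(R vs B) = 0
max payoff 6 at {Q}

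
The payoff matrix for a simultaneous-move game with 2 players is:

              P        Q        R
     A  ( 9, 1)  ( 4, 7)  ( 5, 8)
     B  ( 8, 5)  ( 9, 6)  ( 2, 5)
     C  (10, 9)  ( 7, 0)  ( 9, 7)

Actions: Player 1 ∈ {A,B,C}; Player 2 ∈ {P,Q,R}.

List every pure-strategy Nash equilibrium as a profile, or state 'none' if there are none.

(A,P): not NE [P1→C gives 10>9; P2→R gives 8>1]
(A,Q): not NE [P1→B gives 9>4; P2→R gives 8>7]
(A,R): not NE [P1→C gives 9>5]
(B,P): not NE [P1→C gives 10>8; P2→Q gives 6>5]
(B,Q): NE
(B,R): not NE [P1→C gives 9>2; P2→Q gives 6>5]
(C,P): NE
(C,Q): not NE [P1→B gives 9>7; P2→P gives 9>0]
(C,R): not NE [P2→P gives 9>7]

PSNE = {(B,Q), (C,P)}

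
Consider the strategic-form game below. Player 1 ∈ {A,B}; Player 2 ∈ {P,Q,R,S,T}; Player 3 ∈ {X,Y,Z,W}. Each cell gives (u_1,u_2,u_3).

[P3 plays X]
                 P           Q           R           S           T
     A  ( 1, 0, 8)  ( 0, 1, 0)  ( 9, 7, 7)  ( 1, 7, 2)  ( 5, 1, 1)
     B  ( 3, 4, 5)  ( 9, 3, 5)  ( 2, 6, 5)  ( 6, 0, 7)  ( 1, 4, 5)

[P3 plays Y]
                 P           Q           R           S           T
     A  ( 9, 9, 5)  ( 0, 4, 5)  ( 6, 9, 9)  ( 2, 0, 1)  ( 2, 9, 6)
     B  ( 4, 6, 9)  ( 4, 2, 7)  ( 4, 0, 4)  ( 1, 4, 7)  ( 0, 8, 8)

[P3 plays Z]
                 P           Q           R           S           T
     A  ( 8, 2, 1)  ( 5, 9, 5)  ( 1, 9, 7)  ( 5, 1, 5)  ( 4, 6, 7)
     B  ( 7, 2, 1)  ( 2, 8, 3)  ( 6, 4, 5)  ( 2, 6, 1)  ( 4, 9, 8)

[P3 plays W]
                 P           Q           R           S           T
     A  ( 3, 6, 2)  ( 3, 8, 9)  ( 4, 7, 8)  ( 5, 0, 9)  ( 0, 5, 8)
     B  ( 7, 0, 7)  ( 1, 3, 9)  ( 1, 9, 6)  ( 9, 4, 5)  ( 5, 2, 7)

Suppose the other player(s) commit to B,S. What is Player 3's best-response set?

u_3(X vs B,S) = 7
u_3(Y vs B,S) = 7
u_3(Z vs B,S) = 1
u_3(W vs B,S) = 5
max payoff 7 at {X,Y}

P3 best: {X,Y}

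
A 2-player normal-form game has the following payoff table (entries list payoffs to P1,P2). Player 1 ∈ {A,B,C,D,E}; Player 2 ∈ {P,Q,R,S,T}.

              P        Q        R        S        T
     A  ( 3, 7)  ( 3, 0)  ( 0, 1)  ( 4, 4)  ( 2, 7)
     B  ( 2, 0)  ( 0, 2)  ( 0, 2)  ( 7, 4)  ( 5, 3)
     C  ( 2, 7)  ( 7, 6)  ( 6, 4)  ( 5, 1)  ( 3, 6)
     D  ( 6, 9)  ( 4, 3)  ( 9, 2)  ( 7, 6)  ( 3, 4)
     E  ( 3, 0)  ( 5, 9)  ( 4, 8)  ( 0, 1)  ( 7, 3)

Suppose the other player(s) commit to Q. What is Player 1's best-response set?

BR_1 = {C}

u_1(A vs Q) = 3
u_1(B vs Q) = 0
u_1(C vs Q) = 7
u_1(D vs Q) = 4
u_1(E vs Q) = 5
max payoff 7 at {C}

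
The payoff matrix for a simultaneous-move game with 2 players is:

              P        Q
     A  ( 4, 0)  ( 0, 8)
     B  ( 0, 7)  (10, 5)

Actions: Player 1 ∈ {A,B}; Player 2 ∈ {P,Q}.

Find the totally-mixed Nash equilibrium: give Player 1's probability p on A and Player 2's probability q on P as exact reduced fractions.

P1 indiff ⇒ q·4+(1-q)·0 = q·0+(1-q)·10 ⇒ q(4) = (1-q)(10) ⇒ q = 5/7
P2 indiff ⇒ p·0+(1-p)·7 = p·8+(1-p)·5 ⇒ p(-8) = (1-p)(-2) ⇒ p = 1/5

(p,q) = (1/5, 5/7)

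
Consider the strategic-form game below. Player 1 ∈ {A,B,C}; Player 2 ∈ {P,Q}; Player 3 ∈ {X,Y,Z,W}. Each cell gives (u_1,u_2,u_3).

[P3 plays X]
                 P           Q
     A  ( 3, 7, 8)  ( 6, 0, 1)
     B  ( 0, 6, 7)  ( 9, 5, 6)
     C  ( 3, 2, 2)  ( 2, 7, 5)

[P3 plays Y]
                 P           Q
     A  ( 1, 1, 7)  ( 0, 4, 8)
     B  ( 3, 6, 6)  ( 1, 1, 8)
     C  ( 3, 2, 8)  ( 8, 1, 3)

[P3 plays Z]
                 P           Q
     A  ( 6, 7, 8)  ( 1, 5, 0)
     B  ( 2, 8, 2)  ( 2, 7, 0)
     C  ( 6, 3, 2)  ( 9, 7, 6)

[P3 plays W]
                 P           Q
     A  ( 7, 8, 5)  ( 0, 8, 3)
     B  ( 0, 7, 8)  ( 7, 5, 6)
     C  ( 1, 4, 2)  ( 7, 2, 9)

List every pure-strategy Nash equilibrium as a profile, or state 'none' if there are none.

(A,P,X): NE
(A,P,Y): not NE [P1→C gives 3>1; P2→Q gives 4>1; P3→Z gives 8>7]
(A,P,Z): NE
(A,P,W): not NE [P3→Z gives 8>5]
(A,Q,X): not NE [P1→B gives 9>6; P2→P gives 7>0; P3→Y gives 8>1]
(A,Q,Y): not NE [P1→C gives 8>0]
(A,Q,Z): not NE [P1→C gives 9>1; P2→P gives 7>5; P3→Y gives 8>0]
(A,Q,W): not NE [P1→C gives 7>0; P3→Y gives 8>3]
(B,P,X): not NE [P1→C gives 3>0; P3→W gives 8>7]
(B,P,Y): not NE [P3→W gives 8>6]
(B,P,Z): not NE [P1→C gives 6>2; P3→W gives 8>2]
(B,P,W): not NE [P1→A gives 7>0]
(B,Q,X): not NE [P2→P gives 6>5; P3→Y gives 8>6]
(B,Q,Y): not NE [P1→C gives 8>1; P2→P gives 6>1]
(B,Q,Z): not NE [P1→C gives 9>2; P2→P gives 8>7; P3→Y gives 8>0]
(B,Q,W): not NE [P2→P gives 7>5; P3→Y gives 8>6]
(C,P,X): not NE [P2→Q gives 7>2; P3→Y gives 8>2]
(C,P,Y): NE
(C,P,Z): not NE [P2→Q gives 7>3; P3→Y gives 8>2]
(C,P,W): not NE [P1→A gives 7>1; P3→Y gives 8>2]
(C,Q,X): not NE [P1→B gives 9>2; P3→W gives 9>5]
(C,Q,Y): not NE [P2→P gives 2>1; P3→W gives 9>3]
(C,Q,Z): not NE [P3→W gives 9>6]
(C,Q,W): not NE [P2→P gives 4>2]

NE set: (A,P,X), (A,P,Z), (C,P,Y)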